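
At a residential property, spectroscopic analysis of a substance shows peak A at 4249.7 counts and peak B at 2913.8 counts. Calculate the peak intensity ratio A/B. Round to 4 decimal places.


Spectral peak ratio:
Peak A = 4249.7 counts
Peak B = 2913.8 counts
Ratio = 4249.7 / 2913.8 = 1.4585

1.4585


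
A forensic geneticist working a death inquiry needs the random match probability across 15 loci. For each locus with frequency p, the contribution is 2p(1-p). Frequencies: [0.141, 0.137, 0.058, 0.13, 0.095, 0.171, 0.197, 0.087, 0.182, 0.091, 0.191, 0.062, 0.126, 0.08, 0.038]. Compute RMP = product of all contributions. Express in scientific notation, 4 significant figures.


Computing RMP for 15 loci:
Locus 1: 2 * 0.141 * 0.859 = 0.242238
Locus 2: 2 * 0.137 * 0.863 = 0.236462
Locus 3: 2 * 0.058 * 0.942 = 0.109272
Locus 4: 2 * 0.13 * 0.87 = 0.2262
Locus 5: 2 * 0.095 * 0.905 = 0.17195
Locus 6: 2 * 0.171 * 0.829 = 0.283518
Locus 7: 2 * 0.197 * 0.803 = 0.316382
Locus 8: 2 * 0.087 * 0.913 = 0.158862
Locus 9: 2 * 0.182 * 0.818 = 0.297752
Locus 10: 2 * 0.091 * 0.909 = 0.165438
Locus 11: 2 * 0.191 * 0.809 = 0.309038
Locus 12: 2 * 0.062 * 0.938 = 0.116312
Locus 13: 2 * 0.126 * 0.874 = 0.220248
Locus 14: 2 * 0.08 * 0.92 = 0.1472
Locus 15: 2 * 0.038 * 0.962 = 0.073112
RMP = 1.456e-11

1.456e-11


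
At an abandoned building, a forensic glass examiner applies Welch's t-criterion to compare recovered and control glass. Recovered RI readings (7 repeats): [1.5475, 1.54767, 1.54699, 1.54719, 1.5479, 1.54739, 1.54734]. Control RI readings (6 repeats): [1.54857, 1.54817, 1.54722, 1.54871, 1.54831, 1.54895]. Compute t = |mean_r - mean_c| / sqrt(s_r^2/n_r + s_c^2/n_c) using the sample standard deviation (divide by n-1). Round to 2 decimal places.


Welch's t-criterion for glass RI comparison:
Recovered mean = sum / n_r = 10.83198 / 7 = 1.5474257
Control mean = sum / n_c = 9.28993 / 6 = 1.5483217
Recovered sample variance s_r^2 = 9.06952e-08
Control sample variance s_c^2 = 3.68817e-07
Welch SE (unpooled) = sqrt(s_r^2/n_r + s_c^2/n_c) = sqrt(1.29565e-08 + 6.14694e-08) = sqrt(7.44259e-08) = 0.000272811
|mean_r - mean_c| = 0.000895952
t = 0.000895952 / 0.000272811 = 3.28

3.28


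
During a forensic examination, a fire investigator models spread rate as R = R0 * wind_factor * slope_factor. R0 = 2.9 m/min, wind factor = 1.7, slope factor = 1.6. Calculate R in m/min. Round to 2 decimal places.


Fire spread rate calculation:
R = R0 * wind_factor * slope_factor
= 2.9 * 1.7 * 1.6
= 4.93 * 1.6
= 7.89 m/min

7.89


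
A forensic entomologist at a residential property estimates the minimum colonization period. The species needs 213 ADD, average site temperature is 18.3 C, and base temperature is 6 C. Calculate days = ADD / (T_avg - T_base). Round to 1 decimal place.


Insect development time:
Effective temperature = avg_temp - T_base = 18.3 - 6 = 12.3 C
Days = ADD / effective_temp = 213 / 12.3 = 17.3 days

17.3


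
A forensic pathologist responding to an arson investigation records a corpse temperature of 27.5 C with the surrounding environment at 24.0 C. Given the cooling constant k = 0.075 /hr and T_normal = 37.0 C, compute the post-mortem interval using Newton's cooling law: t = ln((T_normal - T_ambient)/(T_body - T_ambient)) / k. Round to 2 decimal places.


Using Newton's law of cooling:
t = ln((T_normal - T_ambient) / (T_body - T_ambient)) / k
T_normal - T_ambient = 13.0
T_body - T_ambient = 3.5
Ratio = 3.714286
ln(ratio) = 1.312186
t = 1.312186 / 0.075 = 17.50 hours

17.50


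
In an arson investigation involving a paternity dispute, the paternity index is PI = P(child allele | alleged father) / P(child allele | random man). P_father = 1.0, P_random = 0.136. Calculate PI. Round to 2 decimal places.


Paternity Index calculation:
PI = P(allele|father) / P(allele|random)
PI = 1.0 / 0.136
PI = 7.35

7.35


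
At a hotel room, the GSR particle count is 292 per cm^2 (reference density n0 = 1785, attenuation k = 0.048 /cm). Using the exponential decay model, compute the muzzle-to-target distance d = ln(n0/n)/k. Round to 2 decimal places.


GSR distance calculation:
n0/n = 1785 / 292 = 6.113014
ln(n0/n) = 1.81042
d = 1.81042 / 0.048 = 37.72 cm

37.72


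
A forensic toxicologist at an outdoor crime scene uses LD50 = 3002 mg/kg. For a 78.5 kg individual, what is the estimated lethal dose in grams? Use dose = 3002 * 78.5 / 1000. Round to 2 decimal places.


Lethal dose calculation:
Lethal dose = LD50 * body_weight / 1000
= 3002 * 78.5 / 1000
= 235657 / 1000
= 235.66 g

235.66


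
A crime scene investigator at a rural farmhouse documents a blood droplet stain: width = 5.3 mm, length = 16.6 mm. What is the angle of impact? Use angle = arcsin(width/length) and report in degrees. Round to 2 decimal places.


Blood spatter impact angle calculation:
width / length = 5.3 / 16.6 = 0.319277
angle = arcsin(0.319277)
angle = 18.62 degrees

18.62


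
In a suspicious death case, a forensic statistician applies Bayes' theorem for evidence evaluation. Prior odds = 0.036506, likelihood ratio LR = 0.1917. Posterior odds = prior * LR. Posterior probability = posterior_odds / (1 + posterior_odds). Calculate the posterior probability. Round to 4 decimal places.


Bayesian evidence evaluation:
Posterior odds = prior_odds * LR = 0.036506 * 0.1917 = 0.0069982
Posterior probability = posterior_odds / (1 + posterior_odds)
= 0.0069982 / (1 + 0.0069982)
= 0.0069982 / 1.0069982
= 0.0069

0.0069


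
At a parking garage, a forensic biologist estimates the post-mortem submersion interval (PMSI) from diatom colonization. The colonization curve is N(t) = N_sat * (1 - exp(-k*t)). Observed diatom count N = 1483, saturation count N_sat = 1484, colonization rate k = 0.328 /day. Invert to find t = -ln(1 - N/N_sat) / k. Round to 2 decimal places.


PMSI from diatom colonization curve:
N / N_sat = 1483 / 1484 = 0.999326
1 - N/N_sat = 0.000674
ln(1 - N/N_sat) = -7.30228
t = -ln(1 - N/N_sat) / k = -(-7.30228) / 0.328 = 22.26 days

22.26


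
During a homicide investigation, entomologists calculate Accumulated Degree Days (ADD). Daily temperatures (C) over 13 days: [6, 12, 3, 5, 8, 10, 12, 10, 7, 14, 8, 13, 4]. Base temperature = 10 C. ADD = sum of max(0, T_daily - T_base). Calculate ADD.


Computing ADD day by day:
Day 1: max(0, 6 - 10) = 0
Day 2: max(0, 12 - 10) = 2
Day 3: max(0, 3 - 10) = 0
Day 4: max(0, 5 - 10) = 0
Day 5: max(0, 8 - 10) = 0
Day 6: max(0, 10 - 10) = 0
Day 7: max(0, 12 - 10) = 2
Day 8: max(0, 10 - 10) = 0
Day 9: max(0, 7 - 10) = 0
Day 10: max(0, 14 - 10) = 4
Day 11: max(0, 8 - 10) = 0
Day 12: max(0, 13 - 10) = 3
Day 13: max(0, 4 - 10) = 0
Total ADD = 11

11


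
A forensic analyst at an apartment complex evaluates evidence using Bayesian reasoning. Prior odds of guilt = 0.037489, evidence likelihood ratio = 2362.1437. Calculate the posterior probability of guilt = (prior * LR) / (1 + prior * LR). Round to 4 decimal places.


Bayesian evidence evaluation:
Posterior odds = prior_odds * LR = 0.037489 * 2362.1437 = 88.55441
Posterior probability = posterior_odds / (1 + posterior_odds)
= 88.55441 / (1 + 88.55441)
= 88.55441 / 89.55441
= 0.9888

0.9888


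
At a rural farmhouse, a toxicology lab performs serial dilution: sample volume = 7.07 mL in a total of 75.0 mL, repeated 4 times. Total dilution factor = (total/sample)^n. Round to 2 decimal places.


Dilution factor calculation:
Single dilution = V_total / V_sample = 75.0 / 7.07 ≈ 10.608204
Number of dilutions = 4
Total DF = (75.0 / 7.07)^4 (full precision, rounded at the end) = 12663.90

12663.90


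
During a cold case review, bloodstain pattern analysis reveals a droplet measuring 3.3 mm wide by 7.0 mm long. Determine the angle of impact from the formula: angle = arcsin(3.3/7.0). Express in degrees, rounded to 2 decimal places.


Blood spatter impact angle calculation:
width / length = 3.3 / 7.0 = 0.471429
angle = arcsin(0.471429)
angle = 28.13 degrees

28.13


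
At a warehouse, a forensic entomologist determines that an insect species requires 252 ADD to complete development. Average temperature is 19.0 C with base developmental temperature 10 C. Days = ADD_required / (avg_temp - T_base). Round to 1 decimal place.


Insect development time:
Effective temperature = avg_temp - T_base = 19.0 - 10 = 9.0 C
Days = ADD / effective_temp = 252 / 9.0 = 28.0 days

28.0


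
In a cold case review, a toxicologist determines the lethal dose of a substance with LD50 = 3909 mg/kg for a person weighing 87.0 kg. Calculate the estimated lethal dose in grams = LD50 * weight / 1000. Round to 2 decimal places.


Lethal dose calculation:
Lethal dose = LD50 * body_weight / 1000
= 3909 * 87.0 / 1000
= 340083 / 1000
= 340.08 g

340.08


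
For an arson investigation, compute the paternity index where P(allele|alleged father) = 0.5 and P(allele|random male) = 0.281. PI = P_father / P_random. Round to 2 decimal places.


Paternity Index calculation:
PI = P(allele|father) / P(allele|random)
PI = 0.5 / 0.281
PI = 1.78

1.78


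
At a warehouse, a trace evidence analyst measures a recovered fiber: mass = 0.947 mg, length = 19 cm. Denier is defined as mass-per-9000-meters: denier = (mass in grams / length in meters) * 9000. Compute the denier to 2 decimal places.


Denier calculation:
Mass in grams = 0.947 mg / 1000 = 0.000947 g
Length in meters = 19 cm / 100 = 0.19 m
Linear density = mass / length = 0.000947 / 0.19 = 0.00498421 g/m
Denier = (g/m) * 9000 = 0.00498421 * 9000 = 44.86

44.86


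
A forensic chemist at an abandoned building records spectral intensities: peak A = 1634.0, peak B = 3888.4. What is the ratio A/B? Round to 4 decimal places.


Spectral peak ratio:
Peak A = 1634.0 counts
Peak B = 3888.4 counts
Ratio = 1634.0 / 3888.4 = 0.4202

0.4202


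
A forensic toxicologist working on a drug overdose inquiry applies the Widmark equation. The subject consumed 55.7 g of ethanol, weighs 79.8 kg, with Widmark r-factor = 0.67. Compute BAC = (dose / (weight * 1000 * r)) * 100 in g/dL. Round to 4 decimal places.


Applying the Widmark formula:
BAC = (dose_g / (body_wt * 1000 * r)) * 100
Denominator = 79.8 * 1000 * 0.67 = 53466
BAC = (55.7 / 53466) * 100
BAC = 0.1042 g/dL

0.1042


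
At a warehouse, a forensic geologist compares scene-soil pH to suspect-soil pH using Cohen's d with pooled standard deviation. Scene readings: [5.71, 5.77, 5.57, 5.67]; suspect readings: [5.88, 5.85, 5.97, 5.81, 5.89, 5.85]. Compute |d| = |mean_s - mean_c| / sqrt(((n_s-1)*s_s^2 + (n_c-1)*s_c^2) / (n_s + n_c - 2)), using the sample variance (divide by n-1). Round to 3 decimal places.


Pooled-variance Cohen's d for soil pH comparison:
Scene mean = 22.72 / 4 = 5.68
Suspect mean = 35.25 / 6 = 5.875
Scene sample variance s_s^2 = 0.007067
Suspect sample variance s_c^2 = 0.00295
Pooled variance = ((n_s-1)*s_s^2 + (n_c-1)*s_c^2) / (n_s + n_c - 2) = 0.004494
Pooled SD = sqrt(0.004494) = 0.067037
Mean difference = -0.195
|d| = |-0.195| / 0.067037 = 2.909

2.909


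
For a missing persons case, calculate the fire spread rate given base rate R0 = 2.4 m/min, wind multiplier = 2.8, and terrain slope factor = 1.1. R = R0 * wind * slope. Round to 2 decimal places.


Fire spread rate calculation:
R = R0 * wind_factor * slope_factor
= 2.4 * 2.8 * 1.1
= 6.72 * 1.1
= 7.39 m/min

7.39


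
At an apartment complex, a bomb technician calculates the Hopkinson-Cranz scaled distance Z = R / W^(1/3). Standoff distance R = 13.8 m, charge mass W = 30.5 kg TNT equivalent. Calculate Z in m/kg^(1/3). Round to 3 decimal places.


Scaled distance calculation:
W^(1/3) = 30.5^(1/3) = 3.1244
Z = R / W^(1/3) = 13.8 / 3.1244
Z = 4.417 m/kg^(1/3)

4.417


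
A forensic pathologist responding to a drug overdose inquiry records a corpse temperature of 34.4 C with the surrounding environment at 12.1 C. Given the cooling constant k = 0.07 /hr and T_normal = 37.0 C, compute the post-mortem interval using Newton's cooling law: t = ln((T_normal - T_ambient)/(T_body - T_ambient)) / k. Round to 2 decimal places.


Using Newton's law of cooling:
t = ln((T_normal - T_ambient) / (T_body - T_ambient)) / k
T_normal - T_ambient = 24.9
T_body - T_ambient = 22.3
Ratio = 1.116592
ln(ratio) = 0.110281
t = 0.110281 / 0.07 = 1.58 hours

1.58


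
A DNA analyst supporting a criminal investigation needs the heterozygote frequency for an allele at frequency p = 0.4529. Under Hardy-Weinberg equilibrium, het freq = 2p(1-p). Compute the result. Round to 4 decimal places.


Hardy-Weinberg heterozygote frequency:
q = 1 - p = 1 - 0.4529 = 0.5471
2pq = 2 * 0.4529 * 0.5471 = 0.4956

0.4956


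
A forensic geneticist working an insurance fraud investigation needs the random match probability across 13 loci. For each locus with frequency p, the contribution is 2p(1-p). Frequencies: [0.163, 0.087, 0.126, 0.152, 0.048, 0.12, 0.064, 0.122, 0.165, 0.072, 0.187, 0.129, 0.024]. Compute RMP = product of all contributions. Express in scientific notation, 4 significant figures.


Computing RMP for 13 loci:
Locus 1: 2 * 0.163 * 0.837 = 0.272862
Locus 2: 2 * 0.087 * 0.913 = 0.158862
Locus 3: 2 * 0.126 * 0.874 = 0.220248
Locus 4: 2 * 0.152 * 0.848 = 0.257792
Locus 5: 2 * 0.048 * 0.952 = 0.091392
Locus 6: 2 * 0.12 * 0.88 = 0.2112
Locus 7: 2 * 0.064 * 0.936 = 0.119808
Locus 8: 2 * 0.122 * 0.878 = 0.214232
Locus 9: 2 * 0.165 * 0.835 = 0.27555
Locus 10: 2 * 0.072 * 0.928 = 0.133632
Locus 11: 2 * 0.187 * 0.813 = 0.304062
Locus 12: 2 * 0.129 * 0.871 = 0.224718
Locus 13: 2 * 0.024 * 0.976 = 0.046848
RMP = 1.437e-10

1.437e-10


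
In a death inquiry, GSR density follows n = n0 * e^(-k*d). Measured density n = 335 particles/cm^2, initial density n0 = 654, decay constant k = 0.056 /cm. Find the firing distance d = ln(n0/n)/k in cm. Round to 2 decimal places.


GSR distance calculation:
n0/n = 654 / 335 = 1.952239
ln(n0/n) = 0.668977
d = 0.668977 / 0.056 = 11.95 cm

11.95


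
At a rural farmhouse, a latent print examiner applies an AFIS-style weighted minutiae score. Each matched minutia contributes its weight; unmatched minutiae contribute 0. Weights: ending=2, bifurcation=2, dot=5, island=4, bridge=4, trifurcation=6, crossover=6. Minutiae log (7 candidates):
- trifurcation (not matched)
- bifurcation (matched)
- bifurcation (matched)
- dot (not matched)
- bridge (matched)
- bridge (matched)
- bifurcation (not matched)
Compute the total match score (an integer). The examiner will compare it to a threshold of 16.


Weighted minutiae match score:
  trifurcation: not matched, +0
  bifurcation: matched, +2 (running total 2)
  bifurcation: matched, +2 (running total 4)
  dot: not matched, +0
  bridge: matched, +4 (running total 8)
  bridge: matched, +4 (running total 12)
  bifurcation: not matched, +0
Total score = 12
Threshold = 16; verdict = inconclusive

12


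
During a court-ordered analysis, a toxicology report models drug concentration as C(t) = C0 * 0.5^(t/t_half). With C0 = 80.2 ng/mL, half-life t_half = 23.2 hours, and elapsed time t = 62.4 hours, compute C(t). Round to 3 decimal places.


Drug concentration decay:
Number of half-lives = t / t_half = 62.4 / 23.2 = 2.689655
Decay factor = 0.5^2.689655 = 0.15500052
C(t) = 80.2 * 0.15500052 = 12.431 ng/mL

12.431


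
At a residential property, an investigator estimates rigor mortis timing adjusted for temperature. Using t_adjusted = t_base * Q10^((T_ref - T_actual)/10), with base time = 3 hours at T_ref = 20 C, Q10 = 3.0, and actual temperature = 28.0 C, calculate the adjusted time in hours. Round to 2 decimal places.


Rigor mortis time adjustment:
Exponent = (T_ref - T_actual) / 10 = (20 - 28.0) / 10 = -0.8
Q10 factor = 3.0^-0.8 = 0.41524
t_adjusted = 3 * 0.41524 = 1.25 hours

1.25


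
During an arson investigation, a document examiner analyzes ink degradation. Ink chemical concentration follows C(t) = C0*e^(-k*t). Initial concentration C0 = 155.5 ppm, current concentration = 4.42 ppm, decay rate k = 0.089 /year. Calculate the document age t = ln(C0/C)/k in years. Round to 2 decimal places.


Document age estimation:
C0/C = 155.5 / 4.42 = 35.180995
ln(C0/C) = 3.560506
t = 3.560506 / 0.089 = 40.01 years

40.01


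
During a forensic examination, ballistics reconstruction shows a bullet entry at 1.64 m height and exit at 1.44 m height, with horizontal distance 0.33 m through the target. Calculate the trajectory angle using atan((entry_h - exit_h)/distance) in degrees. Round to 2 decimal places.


Bullet trajectory angle:
Height difference = 1.64 - 1.44 = 0.2 m
angle = atan(0.2 / 0.33)
angle = atan(0.606061)
angle = 31.22 degrees

31.22


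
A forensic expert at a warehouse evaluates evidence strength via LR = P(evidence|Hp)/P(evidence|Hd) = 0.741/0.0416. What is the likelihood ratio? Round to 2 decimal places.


Likelihood ratio calculation:
LR = P(E|Hp) / P(E|Hd)
LR = 0.741 / 0.0416
LR = 17.81

17.81


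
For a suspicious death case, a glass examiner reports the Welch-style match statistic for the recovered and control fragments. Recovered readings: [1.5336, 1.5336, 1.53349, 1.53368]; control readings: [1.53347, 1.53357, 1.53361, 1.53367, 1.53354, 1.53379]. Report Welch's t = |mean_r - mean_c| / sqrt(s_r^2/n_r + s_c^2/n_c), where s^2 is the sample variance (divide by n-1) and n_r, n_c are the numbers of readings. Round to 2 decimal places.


Welch's t-criterion for glass RI comparison:
Recovered mean = sum / n_r = 6.13437 / 4 = 1.5335925
Control mean = sum / n_c = 9.20165 / 6 = 1.5336083
Recovered sample variance s_r^2 = 6.09167e-09
Control sample variance s_c^2 = 1.24167e-08
Welch SE (unpooled) = sqrt(s_r^2/n_r + s_c^2/n_c) = sqrt(1.52292e-09 + 2.06944e-09) = sqrt(3.59236e-09) = 5.99363e-05
|mean_r - mean_c| = 1.58333e-05
t = 1.58333e-05 / 5.99363e-05 = 0.26

0.26


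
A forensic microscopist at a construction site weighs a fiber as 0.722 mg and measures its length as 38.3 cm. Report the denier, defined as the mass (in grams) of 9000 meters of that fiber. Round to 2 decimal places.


Denier calculation:
Mass in grams = 0.722 mg / 1000 = 0.000722 g
Length in meters = 38.3 cm / 100 = 0.383 m
Linear density = mass / length = 0.000722 / 0.383 = 0.00188512 g/m
Denier = (g/m) * 9000 = 0.00188512 * 9000 = 16.97

16.97


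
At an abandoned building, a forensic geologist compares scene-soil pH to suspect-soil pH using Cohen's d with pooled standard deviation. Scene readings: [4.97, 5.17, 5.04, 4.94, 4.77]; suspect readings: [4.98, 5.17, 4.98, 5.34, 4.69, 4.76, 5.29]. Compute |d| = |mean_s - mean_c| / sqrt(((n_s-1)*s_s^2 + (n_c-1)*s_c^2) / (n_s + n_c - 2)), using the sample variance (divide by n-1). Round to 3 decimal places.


Pooled-variance Cohen's d for soil pH comparison:
Scene mean = 24.89 / 5 = 4.978
Suspect mean = 35.21 / 7 = 5.03
Scene sample variance s_s^2 = 0.02137
Suspect sample variance s_c^2 = 0.0628
Pooled variance = ((n_s-1)*s_s^2 + (n_c-1)*s_c^2) / (n_s + n_c - 2) = 0.046228
Pooled SD = sqrt(0.046228) = 0.215007
Mean difference = -0.052
|d| = |-0.052| / 0.215007 = 0.242

0.242


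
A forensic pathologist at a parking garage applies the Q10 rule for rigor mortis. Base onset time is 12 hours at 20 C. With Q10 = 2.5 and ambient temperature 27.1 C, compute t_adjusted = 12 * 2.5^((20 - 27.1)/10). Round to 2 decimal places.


Rigor mortis time adjustment:
Exponent = (T_ref - T_actual) / 10 = (20 - 27.1) / 10 = -0.71
Q10 factor = 2.5^-0.71 = 0.52175
t_adjusted = 12 * 0.52175 = 6.26 hours

6.26


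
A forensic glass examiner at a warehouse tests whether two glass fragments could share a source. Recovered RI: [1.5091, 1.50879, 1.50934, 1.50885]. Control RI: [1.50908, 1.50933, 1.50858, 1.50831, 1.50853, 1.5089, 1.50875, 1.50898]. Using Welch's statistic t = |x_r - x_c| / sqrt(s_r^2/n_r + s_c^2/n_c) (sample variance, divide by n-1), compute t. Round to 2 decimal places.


Welch's t-criterion for glass RI comparison:
Recovered mean = sum / n_r = 6.03608 / 4 = 1.50902
Control mean = sum / n_c = 12.07046 / 8 = 1.5088075
Recovered sample variance s_r^2 = 6.35333e-08
Control sample variance s_c^2 = 1.09307e-07
Welch SE (unpooled) = sqrt(s_r^2/n_r + s_c^2/n_c) = sqrt(1.58833e-08 + 1.36634e-08) = sqrt(2.95467e-08) = 0.000171892
|mean_r - mean_c| = 0.0002125
t = 0.0002125 / 0.000171892 = 1.24

1.24


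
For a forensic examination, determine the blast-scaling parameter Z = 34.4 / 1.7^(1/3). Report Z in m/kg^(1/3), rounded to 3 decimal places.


Scaled distance calculation:
W^(1/3) = 1.7^(1/3) = 1.193483
Z = R / W^(1/3) = 34.4 / 1.193483
Z = 28.823 m/kg^(1/3)

28.823


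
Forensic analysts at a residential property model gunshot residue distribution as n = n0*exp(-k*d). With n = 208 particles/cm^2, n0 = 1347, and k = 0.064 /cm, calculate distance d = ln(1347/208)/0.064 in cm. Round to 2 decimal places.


GSR distance calculation:
n0/n = 1347 / 208 = 6.475962
ln(n0/n) = 1.868097
d = 1.868097 / 0.064 = 29.19 cm

29.19


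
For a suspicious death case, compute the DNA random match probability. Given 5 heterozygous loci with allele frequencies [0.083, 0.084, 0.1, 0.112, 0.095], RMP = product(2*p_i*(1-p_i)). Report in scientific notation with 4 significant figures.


Computing RMP for 5 loci:
Locus 1: 2 * 0.083 * 0.917 = 0.152222
Locus 2: 2 * 0.084 * 0.916 = 0.153888
Locus 3: 2 * 0.1 * 0.9 = 0.18
Locus 4: 2 * 0.112 * 0.888 = 0.198912
Locus 5: 2 * 0.095 * 0.905 = 0.17195
RMP = 1.442e-04

1.442e-04


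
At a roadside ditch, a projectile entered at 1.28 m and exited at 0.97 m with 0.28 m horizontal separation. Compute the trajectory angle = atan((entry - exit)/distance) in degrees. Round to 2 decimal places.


Bullet trajectory angle:
Height difference = 1.28 - 0.97 = 0.31 m
angle = atan(0.31 / 0.28)
angle = atan(1.107143)
angle = 47.91 degrees

47.91


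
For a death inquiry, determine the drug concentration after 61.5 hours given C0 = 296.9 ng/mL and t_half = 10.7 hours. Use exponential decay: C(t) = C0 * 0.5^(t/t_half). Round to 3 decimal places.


Drug concentration decay:
Number of half-lives = t / t_half = 61.5 / 10.7 = 5.747664
Decay factor = 0.5^5.747664 = 0.01861147
C(t) = 296.9 * 0.01861147 = 5.526 ng/mL

5.526


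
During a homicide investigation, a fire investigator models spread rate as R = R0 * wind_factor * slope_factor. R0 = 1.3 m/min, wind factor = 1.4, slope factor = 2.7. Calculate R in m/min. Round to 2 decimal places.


Fire spread rate calculation:
R = R0 * wind_factor * slope_factor
= 1.3 * 1.4 * 2.7
= 1.82 * 2.7
= 4.91 m/min

4.91


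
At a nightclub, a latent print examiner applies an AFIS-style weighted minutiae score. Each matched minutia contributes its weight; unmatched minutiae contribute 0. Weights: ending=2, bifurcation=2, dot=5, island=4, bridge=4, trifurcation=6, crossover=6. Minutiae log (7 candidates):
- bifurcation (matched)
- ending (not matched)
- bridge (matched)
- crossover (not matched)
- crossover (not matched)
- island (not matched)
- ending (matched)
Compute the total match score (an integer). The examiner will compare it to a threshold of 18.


Weighted minutiae match score:
  bifurcation: matched, +2 (running total 2)
  ending: not matched, +0
  bridge: matched, +4 (running total 6)
  crossover: not matched, +0
  crossover: not matched, +0
  island: not matched, +0
  ending: matched, +2 (running total 8)
Total score = 8
Threshold = 18; verdict = inconclusive

8


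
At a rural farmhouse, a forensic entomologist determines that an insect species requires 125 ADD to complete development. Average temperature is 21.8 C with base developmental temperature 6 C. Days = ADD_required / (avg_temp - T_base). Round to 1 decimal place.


Insect development time:
Effective temperature = avg_temp - T_base = 21.8 - 6 = 15.8 C
Days = ADD / effective_temp = 125 / 15.8 = 7.9 days

7.9


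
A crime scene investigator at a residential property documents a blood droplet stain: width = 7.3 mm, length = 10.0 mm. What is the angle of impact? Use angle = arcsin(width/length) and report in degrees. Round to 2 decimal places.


Blood spatter impact angle calculation:
width / length = 7.3 / 10.0 = 0.73
angle = arcsin(0.73)
angle = 46.89 degrees

46.89


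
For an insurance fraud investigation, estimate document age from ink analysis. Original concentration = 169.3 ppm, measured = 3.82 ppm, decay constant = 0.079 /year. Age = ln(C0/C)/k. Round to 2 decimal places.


Document age estimation:
C0/C = 169.3 / 3.82 = 44.319372
ln(C0/C) = 3.791422
t = 3.791422 / 0.079 = 47.99 years

47.99


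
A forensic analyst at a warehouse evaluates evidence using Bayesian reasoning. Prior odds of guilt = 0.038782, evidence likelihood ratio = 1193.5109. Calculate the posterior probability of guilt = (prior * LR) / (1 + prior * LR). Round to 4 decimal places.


Bayesian evidence evaluation:
Posterior odds = prior_odds * LR = 0.038782 * 1193.5109 = 46.28674
Posterior probability = posterior_odds / (1 + posterior_odds)
= 46.28674 / (1 + 46.28674)
= 46.28674 / 47.28674
= 0.9789

0.9789


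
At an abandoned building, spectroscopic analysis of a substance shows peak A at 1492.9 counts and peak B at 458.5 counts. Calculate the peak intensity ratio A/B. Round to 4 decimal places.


Spectral peak ratio:
Peak A = 1492.9 counts
Peak B = 458.5 counts
Ratio = 1492.9 / 458.5 = 3.2561

3.2561


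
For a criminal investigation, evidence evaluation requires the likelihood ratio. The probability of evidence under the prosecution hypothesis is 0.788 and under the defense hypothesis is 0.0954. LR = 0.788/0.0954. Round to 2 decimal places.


Likelihood ratio calculation:
LR = P(E|Hp) / P(E|Hd)
LR = 0.788 / 0.0954
LR = 8.26

8.26


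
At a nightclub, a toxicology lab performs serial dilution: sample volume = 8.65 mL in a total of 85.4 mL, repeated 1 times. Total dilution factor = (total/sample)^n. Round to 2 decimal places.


Dilution factor calculation:
Single dilution = V_total / V_sample = 85.4 / 8.65 ≈ 9.872832
Number of dilutions = 1
Total DF = (85.4 / 8.65)^1 (full precision, rounded at the end) = 9.87

9.87


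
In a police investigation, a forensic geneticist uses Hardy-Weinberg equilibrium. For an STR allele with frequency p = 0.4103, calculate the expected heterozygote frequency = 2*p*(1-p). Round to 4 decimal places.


Hardy-Weinberg heterozygote frequency:
q = 1 - p = 1 - 0.4103 = 0.5897
2pq = 2 * 0.4103 * 0.5897 = 0.4839

0.4839


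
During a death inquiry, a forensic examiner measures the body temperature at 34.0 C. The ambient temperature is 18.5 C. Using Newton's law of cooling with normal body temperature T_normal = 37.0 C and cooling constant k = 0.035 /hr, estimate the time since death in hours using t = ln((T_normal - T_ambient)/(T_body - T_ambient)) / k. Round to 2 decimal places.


Using Newton's law of cooling:
t = ln((T_normal - T_ambient) / (T_body - T_ambient)) / k
T_normal - T_ambient = 18.5
T_body - T_ambient = 15.5
Ratio = 1.193548
ln(ratio) = 0.17693
t = 0.17693 / 0.035 = 5.06 hours

5.06


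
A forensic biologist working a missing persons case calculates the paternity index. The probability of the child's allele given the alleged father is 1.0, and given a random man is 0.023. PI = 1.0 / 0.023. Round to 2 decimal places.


Paternity Index calculation:
PI = P(allele|father) / P(allele|random)
PI = 1.0 / 0.023
PI = 43.48

43.48


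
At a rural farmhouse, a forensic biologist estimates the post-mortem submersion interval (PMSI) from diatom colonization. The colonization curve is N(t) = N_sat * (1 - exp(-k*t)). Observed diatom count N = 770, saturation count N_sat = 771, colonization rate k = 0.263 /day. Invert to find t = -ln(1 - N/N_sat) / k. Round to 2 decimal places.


PMSI from diatom colonization curve:
N / N_sat = 770 / 771 = 0.998703
1 - N/N_sat = 0.001297
ln(1 - N/N_sat) = -6.647701
t = -ln(1 - N/N_sat) / k = -(-6.647701) / 0.263 = 25.28 days

25.28


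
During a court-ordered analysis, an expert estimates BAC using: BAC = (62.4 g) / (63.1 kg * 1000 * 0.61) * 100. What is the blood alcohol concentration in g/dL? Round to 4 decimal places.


Applying the Widmark formula:
BAC = (dose_g / (body_wt * 1000 * r)) * 100
Denominator = 63.1 * 1000 * 0.61 = 38491
BAC = (62.4 / 38491) * 100
BAC = 0.1621 g/dL

0.1621


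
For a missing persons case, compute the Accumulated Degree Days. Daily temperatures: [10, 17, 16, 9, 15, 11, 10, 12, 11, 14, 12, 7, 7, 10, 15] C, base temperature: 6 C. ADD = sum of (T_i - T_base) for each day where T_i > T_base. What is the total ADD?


Computing ADD day by day:
Day 1: max(0, 10 - 6) = 4
Day 2: max(0, 17 - 6) = 11
Day 3: max(0, 16 - 6) = 10
Day 4: max(0, 9 - 6) = 3
Day 5: max(0, 15 - 6) = 9
Day 6: max(0, 11 - 6) = 5
Day 7: max(0, 10 - 6) = 4
Day 8: max(0, 12 - 6) = 6
Day 9: max(0, 11 - 6) = 5
Day 10: max(0, 14 - 6) = 8
Day 11: max(0, 12 - 6) = 6
Day 12: max(0, 7 - 6) = 1
Day 13: max(0, 7 - 6) = 1
Day 14: max(0, 10 - 6) = 4
Day 15: max(0, 15 - 6) = 9
Total ADD = 86

86


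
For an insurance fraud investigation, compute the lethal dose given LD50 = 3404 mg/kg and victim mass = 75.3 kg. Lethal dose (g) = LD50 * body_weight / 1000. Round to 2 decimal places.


Lethal dose calculation:
Lethal dose = LD50 * body_weight / 1000
= 3404 * 75.3 / 1000
= 256321.2 / 1000
= 256.32 g

256.32


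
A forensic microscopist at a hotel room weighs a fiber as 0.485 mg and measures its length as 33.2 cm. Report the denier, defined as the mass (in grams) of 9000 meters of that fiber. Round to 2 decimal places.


Denier calculation:
Mass in grams = 0.485 mg / 1000 = 0.000485 g
Length in meters = 33.2 cm / 100 = 0.332 m
Linear density = mass / length = 0.000485 / 0.332 = 0.00146084 g/m
Denier = (g/m) * 9000 = 0.00146084 * 9000 = 13.15

13.15


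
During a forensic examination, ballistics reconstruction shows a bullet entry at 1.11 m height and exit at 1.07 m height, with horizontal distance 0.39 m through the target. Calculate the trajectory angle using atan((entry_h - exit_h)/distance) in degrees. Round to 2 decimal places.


Bullet trajectory angle:
Height difference = 1.11 - 1.07 = 0.04 m
angle = atan(0.04 / 0.39)
angle = atan(0.102564)
angle = 5.86 degrees

5.86


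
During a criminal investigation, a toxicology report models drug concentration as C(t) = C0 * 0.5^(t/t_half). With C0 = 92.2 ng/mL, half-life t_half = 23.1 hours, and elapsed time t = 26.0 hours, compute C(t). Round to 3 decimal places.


Drug concentration decay:
Number of half-lives = t / t_half = 26.0 / 23.1 = 1.125541
Decay factor = 0.5^1.125541 = 0.45833012
C(t) = 92.2 * 0.45833012 = 42.258 ng/mL

42.258


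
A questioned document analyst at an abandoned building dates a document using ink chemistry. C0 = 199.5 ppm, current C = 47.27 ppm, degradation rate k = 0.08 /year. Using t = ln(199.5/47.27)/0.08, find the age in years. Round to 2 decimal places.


Document age estimation:
C0/C = 199.5 / 47.27 = 4.220436
ln(C0/C) = 1.439938
t = 1.439938 / 0.08 = 18.00 years

18.00


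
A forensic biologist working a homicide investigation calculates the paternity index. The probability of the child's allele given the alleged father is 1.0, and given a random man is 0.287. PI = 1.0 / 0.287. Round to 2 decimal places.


Paternity Index calculation:
PI = P(allele|father) / P(allele|random)
PI = 1.0 / 0.287
PI = 3.48

3.48


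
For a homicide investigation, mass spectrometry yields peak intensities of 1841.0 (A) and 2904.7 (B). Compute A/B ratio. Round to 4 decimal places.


Spectral peak ratio:
Peak A = 1841.0 counts
Peak B = 2904.7 counts
Ratio = 1841.0 / 2904.7 = 0.6338

0.6338


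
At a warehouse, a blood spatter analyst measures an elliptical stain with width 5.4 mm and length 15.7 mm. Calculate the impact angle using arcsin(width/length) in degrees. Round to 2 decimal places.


Blood spatter impact angle calculation:
width / length = 5.4 / 15.7 = 0.343949
angle = arcsin(0.343949)
angle = 20.12 degrees

20.12


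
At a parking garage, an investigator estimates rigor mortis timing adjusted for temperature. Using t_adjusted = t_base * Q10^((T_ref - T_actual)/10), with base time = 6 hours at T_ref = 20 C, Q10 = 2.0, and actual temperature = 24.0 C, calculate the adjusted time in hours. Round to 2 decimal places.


Rigor mortis time adjustment:
Exponent = (T_ref - T_actual) / 10 = (20 - 24.0) / 10 = -0.4
Q10 factor = 2.0^-0.4 = 0.75786
t_adjusted = 6 * 0.75786 = 4.55 hours

4.55


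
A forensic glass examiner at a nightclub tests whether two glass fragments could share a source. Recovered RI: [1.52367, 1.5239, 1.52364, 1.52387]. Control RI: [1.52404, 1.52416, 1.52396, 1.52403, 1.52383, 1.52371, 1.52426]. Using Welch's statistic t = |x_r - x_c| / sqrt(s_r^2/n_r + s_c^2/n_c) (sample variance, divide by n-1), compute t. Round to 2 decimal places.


Welch's t-criterion for glass RI comparison:
Recovered mean = sum / n_r = 6.09508 / 4 = 1.52377
Control mean = sum / n_c = 10.66799 / 7 = 1.5239986
Recovered sample variance s_r^2 = 1.79333e-08
Control sample variance s_c^2 = 3.50476e-08
Welch SE (unpooled) = sqrt(s_r^2/n_r + s_c^2/n_c) = sqrt(4.48333e-09 + 5.0068e-09) = sqrt(9.49013e-09) = 9.74173e-05
|mean_r - mean_c| = 0.000228571
t = 0.000228571 / 9.74173e-05 = 2.35

2.35


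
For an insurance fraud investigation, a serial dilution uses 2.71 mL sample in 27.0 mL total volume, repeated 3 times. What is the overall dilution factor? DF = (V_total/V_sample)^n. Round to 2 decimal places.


Dilution factor calculation:
Single dilution = V_total / V_sample = 27.0 / 2.71 ≈ 9.9631
Number of dilutions = 3
Total DF = (27.0 / 2.71)^3 (full precision, rounded at the end) = 988.97

988.97


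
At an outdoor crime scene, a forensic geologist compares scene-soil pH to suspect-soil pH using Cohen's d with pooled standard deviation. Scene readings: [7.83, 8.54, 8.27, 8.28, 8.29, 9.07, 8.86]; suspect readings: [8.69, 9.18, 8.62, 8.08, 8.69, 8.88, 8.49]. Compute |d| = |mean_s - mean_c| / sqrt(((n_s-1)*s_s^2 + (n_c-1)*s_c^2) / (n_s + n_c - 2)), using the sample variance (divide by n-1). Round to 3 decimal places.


Pooled-variance Cohen's d for soil pH comparison:
Scene mean = 59.14 / 7 = 8.448571
Suspect mean = 60.63 / 7 = 8.661429
Scene sample variance s_s^2 = 0.171981
Suspect sample variance s_c^2 = 0.114581
Pooled variance = ((n_s-1)*s_s^2 + (n_c-1)*s_c^2) / (n_s + n_c - 2) = 0.143281
Pooled SD = sqrt(0.143281) = 0.378525
Mean difference = -0.212857
|d| = |-0.212857| / 0.378525 = 0.562

0.562


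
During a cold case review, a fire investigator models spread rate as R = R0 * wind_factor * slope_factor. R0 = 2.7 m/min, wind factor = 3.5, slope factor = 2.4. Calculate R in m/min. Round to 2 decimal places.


Fire spread rate calculation:
R = R0 * wind_factor * slope_factor
= 2.7 * 3.5 * 2.4
= 9.45 * 2.4
= 22.68 m/min

22.68


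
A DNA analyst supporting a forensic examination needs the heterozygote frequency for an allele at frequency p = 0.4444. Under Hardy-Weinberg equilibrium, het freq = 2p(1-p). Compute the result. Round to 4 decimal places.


Hardy-Weinberg heterozygote frequency:
q = 1 - p = 1 - 0.4444 = 0.5556
2pq = 2 * 0.4444 * 0.5556 = 0.4938

0.4938


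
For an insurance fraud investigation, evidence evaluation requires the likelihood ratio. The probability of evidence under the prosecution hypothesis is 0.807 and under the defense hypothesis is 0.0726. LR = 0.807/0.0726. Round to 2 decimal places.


Likelihood ratio calculation:
LR = P(E|Hp) / P(E|Hd)
LR = 0.807 / 0.0726
LR = 11.12

11.12


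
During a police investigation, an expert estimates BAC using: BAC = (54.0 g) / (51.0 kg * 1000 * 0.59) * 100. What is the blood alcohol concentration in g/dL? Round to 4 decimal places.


Applying the Widmark formula:
BAC = (dose_g / (body_wt * 1000 * r)) * 100
Denominator = 51.0 * 1000 * 0.59 = 30090
BAC = (54.0 / 30090) * 100
BAC = 0.1795 g/dL

0.1795


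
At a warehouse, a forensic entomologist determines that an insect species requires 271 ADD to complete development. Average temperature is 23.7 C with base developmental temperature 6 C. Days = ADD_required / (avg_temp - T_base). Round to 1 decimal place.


Insect development time:
Effective temperature = avg_temp - T_base = 23.7 - 6 = 17.7 C
Days = ADD / effective_temp = 271 / 17.7 = 15.3 days

15.3


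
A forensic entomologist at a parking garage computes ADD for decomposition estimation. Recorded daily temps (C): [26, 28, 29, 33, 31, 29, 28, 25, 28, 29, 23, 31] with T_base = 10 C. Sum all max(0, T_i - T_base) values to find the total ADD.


Computing ADD day by day:
Day 1: max(0, 26 - 10) = 16
Day 2: max(0, 28 - 10) = 18
Day 3: max(0, 29 - 10) = 19
Day 4: max(0, 33 - 10) = 23
Day 5: max(0, 31 - 10) = 21
Day 6: max(0, 29 - 10) = 19
Day 7: max(0, 28 - 10) = 18
Day 8: max(0, 25 - 10) = 15
Day 9: max(0, 28 - 10) = 18
Day 10: max(0, 29 - 10) = 19
Day 11: max(0, 23 - 10) = 13
Day 12: max(0, 31 - 10) = 21
Total ADD = 220

220


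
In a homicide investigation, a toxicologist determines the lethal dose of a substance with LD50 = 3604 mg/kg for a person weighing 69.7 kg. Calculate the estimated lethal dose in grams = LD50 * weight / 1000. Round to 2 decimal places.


Lethal dose calculation:
Lethal dose = LD50 * body_weight / 1000
= 3604 * 69.7 / 1000
= 251198.8 / 1000
= 251.20 g

251.20


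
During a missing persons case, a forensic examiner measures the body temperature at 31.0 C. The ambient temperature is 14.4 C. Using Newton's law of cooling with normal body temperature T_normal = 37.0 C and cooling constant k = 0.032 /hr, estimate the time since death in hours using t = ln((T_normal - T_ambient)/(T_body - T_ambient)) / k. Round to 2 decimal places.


Using Newton's law of cooling:
t = ln((T_normal - T_ambient) / (T_body - T_ambient)) / k
T_normal - T_ambient = 22.6
T_body - T_ambient = 16.6
Ratio = 1.361446
ln(ratio) = 0.308547
t = 0.308547 / 0.032 = 9.64 hours

9.64


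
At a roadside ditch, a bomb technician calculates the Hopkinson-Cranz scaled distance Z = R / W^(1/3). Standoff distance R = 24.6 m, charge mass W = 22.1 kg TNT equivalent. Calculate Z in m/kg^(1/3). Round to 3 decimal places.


Scaled distance calculation:
W^(1/3) = 22.1^(1/3) = 2.806278
Z = R / W^(1/3) = 24.6 / 2.806278
Z = 8.766 m/kg^(1/3)

8.766


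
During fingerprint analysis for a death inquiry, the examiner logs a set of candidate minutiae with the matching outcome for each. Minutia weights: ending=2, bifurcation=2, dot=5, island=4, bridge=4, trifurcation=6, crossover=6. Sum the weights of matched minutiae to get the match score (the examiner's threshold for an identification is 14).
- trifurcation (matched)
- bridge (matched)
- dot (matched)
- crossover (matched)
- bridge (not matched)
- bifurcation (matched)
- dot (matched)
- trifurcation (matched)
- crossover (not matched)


Weighted minutiae match score:
  trifurcation: matched, +6 (running total 6)
  bridge: matched, +4 (running total 10)
  dot: matched, +5 (running total 15)
  crossover: matched, +6 (running total 21)
  bridge: not matched, +0
  bifurcation: matched, +2 (running total 23)
  dot: matched, +5 (running total 28)
  trifurcation: matched, +6 (running total 34)
  crossover: not matched, +0
Total score = 34
Threshold = 14; verdict = identification

34


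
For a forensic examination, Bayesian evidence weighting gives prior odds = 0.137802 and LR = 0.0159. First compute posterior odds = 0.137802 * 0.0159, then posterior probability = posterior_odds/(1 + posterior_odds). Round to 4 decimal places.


Bayesian evidence evaluation:
Posterior odds = prior_odds * LR = 0.137802 * 0.0159 = 0.002191052
Posterior probability = posterior_odds / (1 + posterior_odds)
= 0.002191052 / (1 + 0.002191052)
= 0.002191052 / 1.002191052
= 0.0022

0.0022


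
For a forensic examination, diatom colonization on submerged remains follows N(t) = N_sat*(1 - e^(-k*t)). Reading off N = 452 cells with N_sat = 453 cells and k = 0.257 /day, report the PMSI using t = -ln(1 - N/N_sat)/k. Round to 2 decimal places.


PMSI from diatom colonization curve:
N / N_sat = 452 / 453 = 0.997792
1 - N/N_sat = 0.002208
ln(1 - N/N_sat) = -6.115668
t = -ln(1 - N/N_sat) / k = -(-6.115668) / 0.257 = 23.80 days

23.80


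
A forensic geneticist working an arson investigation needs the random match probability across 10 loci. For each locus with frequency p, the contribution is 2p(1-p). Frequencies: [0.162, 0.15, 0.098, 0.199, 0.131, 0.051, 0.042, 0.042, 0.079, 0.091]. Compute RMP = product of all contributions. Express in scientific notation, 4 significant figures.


Computing RMP for 10 loci:
Locus 1: 2 * 0.162 * 0.838 = 0.271512
Locus 2: 2 * 0.15 * 0.85 = 0.255
Locus 3: 2 * 0.098 * 0.902 = 0.176792
Locus 4: 2 * 0.199 * 0.801 = 0.318798
Locus 5: 2 * 0.131 * 0.869 = 0.227678
Locus 6: 2 * 0.051 * 0.949 = 0.096798
Locus 7: 2 * 0.042 * 0.958 = 0.080472
Locus 8: 2 * 0.042 * 0.958 = 0.080472
Locus 9: 2 * 0.079 * 0.921 = 0.145518
Locus 10: 2 * 0.091 * 0.909 = 0.165438
RMP = 1.341e-08

1.341e-08
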